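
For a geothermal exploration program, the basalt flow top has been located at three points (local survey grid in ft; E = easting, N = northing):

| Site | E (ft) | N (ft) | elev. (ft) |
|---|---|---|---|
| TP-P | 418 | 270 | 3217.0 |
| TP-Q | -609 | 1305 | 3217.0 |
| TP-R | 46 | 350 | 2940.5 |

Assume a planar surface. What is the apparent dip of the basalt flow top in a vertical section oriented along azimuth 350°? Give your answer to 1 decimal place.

Let the plane be z = a·E + b·N + c.
TP-Q−TP-P: −1027a + 1035b = 0;  TP-R−TP-P: −372a + 80b = −276.5.
Solving gives a = 0.94492, b = 0.93761.
Unit vector along 350° is (sin 350°, cos 350°) = (-0.1736, 0.9848).
Slope in that direction = a·(-0.1736) + b·(0.9848) = 0.75929.
Apparent dip = arctan|0.75929| = 37.2° (true dip is 53.1°, so apparent ≤ true as expected).

37.2°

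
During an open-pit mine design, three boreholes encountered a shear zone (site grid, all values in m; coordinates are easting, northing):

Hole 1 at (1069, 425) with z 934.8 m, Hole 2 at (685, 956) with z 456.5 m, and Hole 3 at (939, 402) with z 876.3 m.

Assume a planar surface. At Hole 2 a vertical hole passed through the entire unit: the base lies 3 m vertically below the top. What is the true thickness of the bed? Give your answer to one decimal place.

2.4 m

Two edge vectors: Hole 1→Hole 2 = (-384, 531, -478.3), Hole 1→Hole 3 = (-130, -23, -58.5).
Normal n = (Hole 1→Hole 2) × (Hole 1→Hole 3) = (-42064.4, 39715, 77862).
So ∂z/∂easting = −n_x/n_z = 0.54024 and ∂z/∂northing = −n_y/n_z = −0.51007.
|∇z| = √(a²+b²) = 0.74299, so dip δ = arctan(0.74299) = 36.61°.
True thickness = vertical thickness × cos δ = 3 × cos 36.61° = 2.4 m.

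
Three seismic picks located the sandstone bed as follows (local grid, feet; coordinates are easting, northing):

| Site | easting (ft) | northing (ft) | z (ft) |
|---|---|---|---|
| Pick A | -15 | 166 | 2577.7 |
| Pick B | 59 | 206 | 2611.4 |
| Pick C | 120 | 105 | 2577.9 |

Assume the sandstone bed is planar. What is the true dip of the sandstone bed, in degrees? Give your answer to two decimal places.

26.68°

Let the plane be z = a·easting + b·northing + c.
Pick B−Pick A: 74a + 40b = 33.7;  Pick C−Pick A: 135a − 61b = 0.2.
Solving gives a = 0.20816, b = 0.45740.
Gradient magnitude |∇z| = √(a² + b²) = √(0.04333 + 0.20922) = 0.50254.
True dip = arctan(0.50254) = 26.68°, dipping toward SSW (azimuth ≈ 204°).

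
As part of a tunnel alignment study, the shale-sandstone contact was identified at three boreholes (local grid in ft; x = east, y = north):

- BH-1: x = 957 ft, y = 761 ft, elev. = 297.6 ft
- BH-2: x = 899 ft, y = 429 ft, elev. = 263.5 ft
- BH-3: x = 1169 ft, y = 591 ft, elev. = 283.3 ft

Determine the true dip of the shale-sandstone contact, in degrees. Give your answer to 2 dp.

Let the plane be z = a·x + b·y + c.
BH-2−BH-1: −58a − 332b = −34.1;  BH-3−BH-1: 212a − 170b = −14.3.
Solving gives a = 0.01308, b = 0.10043.
Gradient magnitude |∇z| = √(a² + b²) = √(0.00017 + 0.01009) = 0.10127.
True dip = arctan(0.10127) = 5.78°, dipping toward S (azimuth ≈ 187°).

5.78°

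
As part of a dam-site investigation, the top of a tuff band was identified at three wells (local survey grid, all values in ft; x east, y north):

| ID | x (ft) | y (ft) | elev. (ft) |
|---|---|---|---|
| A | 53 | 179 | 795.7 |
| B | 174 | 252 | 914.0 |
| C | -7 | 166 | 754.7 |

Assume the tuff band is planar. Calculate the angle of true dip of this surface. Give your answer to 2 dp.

Let the plane be z = a·x + b·y + c.
B−A: 121a + 73b = 118.3;  C−A: −60a − 13b = −41.
Solving gives a = 0.51838, b = 0.76131.
Gradient magnitude |∇z| = √(a² + b²) = √(0.26872 + 0.57959) = 0.92104.
True dip = arctan(0.92104) = 42.65°, dipping toward SW (azimuth ≈ 214°).

42.65°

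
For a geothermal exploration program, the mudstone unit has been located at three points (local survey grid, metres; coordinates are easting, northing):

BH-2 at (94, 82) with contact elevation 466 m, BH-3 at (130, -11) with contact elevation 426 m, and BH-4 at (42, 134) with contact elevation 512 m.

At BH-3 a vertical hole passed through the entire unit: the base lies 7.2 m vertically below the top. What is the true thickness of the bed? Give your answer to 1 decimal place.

Two edge vectors: BH-2→BH-3 = (36, -93, -40), BH-2→BH-4 = (-52, 52, 46).
Normal n = (BH-2→BH-3) × (BH-2→BH-4) = (-2198, 424, -2964).
So ∂z/∂easting = −n_x/n_z = −0.74157 and ∂z/∂northing = −n_y/n_z = 0.14305.
|∇z| = √(a²+b²) = 0.75524, so dip δ = arctan(0.75524) = 37.06°.
True thickness = vertical thickness × cos δ = 7.2 × cos 37.06° = 5.7 m.

5.7 m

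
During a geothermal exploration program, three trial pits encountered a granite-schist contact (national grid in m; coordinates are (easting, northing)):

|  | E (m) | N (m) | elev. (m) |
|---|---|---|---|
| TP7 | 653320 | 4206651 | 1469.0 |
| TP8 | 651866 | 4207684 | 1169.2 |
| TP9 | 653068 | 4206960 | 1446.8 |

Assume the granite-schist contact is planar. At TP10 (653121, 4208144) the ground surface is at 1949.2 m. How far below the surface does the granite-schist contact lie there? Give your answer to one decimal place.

Let the plane be z = a·E + b·N + c.
TP8−TP7: −1454a + 1033b = −299.8;  TP9−TP7: −252a + 309b = −22.2.
Solving gives a = 0.368871249, b = 0.228982378.
Then c = 1469 − a·653320 − b·4206651 = −1202770.91.
At (653121, 4208144): z_contact = 240917.56 + 963590.82 − 1202770.91 = 1737.47 m.
Depth below ground = 1949.2 − 1737.47 = 211.7 m.

211.7 m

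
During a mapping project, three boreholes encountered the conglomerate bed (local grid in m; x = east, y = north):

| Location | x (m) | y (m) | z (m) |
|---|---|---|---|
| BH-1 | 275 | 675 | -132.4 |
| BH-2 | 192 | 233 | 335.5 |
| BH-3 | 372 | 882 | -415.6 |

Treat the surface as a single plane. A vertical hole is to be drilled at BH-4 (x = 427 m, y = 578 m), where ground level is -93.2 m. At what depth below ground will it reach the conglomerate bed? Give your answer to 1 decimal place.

Two edge vectors: BH-1→BH-2 = (-83, -442, 467.9), BH-1→BH-3 = (97, 207, -283.2).
Normal n = (BH-1→BH-2) × (BH-1→BH-3) = (28319.1, 21880.7, 25693).
So ∂z/∂x = −n_x/n_z = −1.10221 and ∂z/∂y = −n_y/n_z = −0.85162.
Intercept c from BH-1: -132.4 + 303.11 + 574.84 = 745.55.
At (427, 578): z_contact = −470.64 − 492.24 + 745.55 = -217.33 m.
Depth below ground = -93.2 − (-217.33) = 124.1 m.

124.1 m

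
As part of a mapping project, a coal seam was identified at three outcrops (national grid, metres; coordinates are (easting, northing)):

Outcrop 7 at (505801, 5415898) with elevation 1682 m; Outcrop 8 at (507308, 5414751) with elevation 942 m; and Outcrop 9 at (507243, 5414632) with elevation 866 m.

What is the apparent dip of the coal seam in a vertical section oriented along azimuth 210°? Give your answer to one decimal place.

Two edge vectors: Outcrop 7→Outcrop 8 = (1507, -1147, -740), Outcrop 7→Outcrop 9 = (1442, -1266, -816).
Normal n = (Outcrop 7→Outcrop 8) × (Outcrop 7→Outcrop 9) = (-888, 162632, -253888).
So ∂z/∂E = −n_x/n_z = −0.00350 and ∂z/∂N = −n_y/n_z = 0.64057.
Unit vector along 210° is (sin 210°, cos 210°) = (-0.5000, -0.8660).
Slope in that direction = a·(-0.5000) + b·(-0.8660) = −0.55300.
Apparent dip = arctan|0.55300| = 28.9° (true dip is 32.6°, so apparent ≤ true as expected).

28.9°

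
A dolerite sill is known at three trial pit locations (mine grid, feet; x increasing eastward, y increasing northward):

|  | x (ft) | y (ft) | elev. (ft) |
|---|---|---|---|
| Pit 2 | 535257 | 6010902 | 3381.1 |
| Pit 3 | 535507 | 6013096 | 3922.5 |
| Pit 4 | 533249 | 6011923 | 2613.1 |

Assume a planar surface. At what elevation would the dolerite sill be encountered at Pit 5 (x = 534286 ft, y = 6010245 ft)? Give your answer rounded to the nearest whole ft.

Two edge vectors: Pit 2→Pit 3 = (250, 2194, 541.4), Pit 2→Pit 4 = (-2008, 1021, -768).
Normal n = (Pit 2→Pit 3) × (Pit 2→Pit 4) = (-2237761.4, -895131.2, 4660802).
So ∂z/∂x = −n_x/n_z = 0.48012368 and ∂z/∂y = −n_y/n_z = 0.19205519.
Intercept c from Pit 2: 3381.1 − 256989.56 − 1154424.91 = −1408033.37.
At (534286, 6010245): z = 256523.4 + 1154298.7 − 1408033.37 = 2788.7 ft.

2789 ft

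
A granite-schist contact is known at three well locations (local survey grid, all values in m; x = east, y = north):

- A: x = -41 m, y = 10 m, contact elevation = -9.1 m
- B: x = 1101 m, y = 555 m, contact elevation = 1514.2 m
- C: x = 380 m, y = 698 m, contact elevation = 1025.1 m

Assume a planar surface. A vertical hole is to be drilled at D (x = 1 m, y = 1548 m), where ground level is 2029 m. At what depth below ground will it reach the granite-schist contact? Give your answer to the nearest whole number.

Let the plane be z = a·x + b·y + c.
B−A: 1142a + 545b = 1523.3;  C−A: 421a + 688b = 1034.2.
Solving gives a = 0.87081, b = 0.97033.
Then c = -9.1 − a·-41 − b·10 = 16.90.
At (1, 1548): z_contact = 0.9 + 1502.1 + 16.90 = 1519.8 m.
Depth below ground = 2029 − 1519.8 = 509 m.

509 m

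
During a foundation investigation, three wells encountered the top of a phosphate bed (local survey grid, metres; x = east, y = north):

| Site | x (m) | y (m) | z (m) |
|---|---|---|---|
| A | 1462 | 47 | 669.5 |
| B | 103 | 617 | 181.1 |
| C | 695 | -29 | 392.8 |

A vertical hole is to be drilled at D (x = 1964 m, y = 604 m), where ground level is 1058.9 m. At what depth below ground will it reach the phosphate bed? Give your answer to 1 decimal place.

207.0 m

Let the plane be z = a·x + b·y + c.
B−A: −1359a + 570b = −488.4;  C−A: −767a − 76b = −276.7.
Solving gives a = 0.360494, b = 0.002650.
Then c = 669.5 − a·1462 − b·47 = 142.33.
At (1964, 604): z_contact = 708.01 + 1.60 + 142.33 = 851.94 m.
Depth below ground = 1058.9 − 851.94 = 207.0 m.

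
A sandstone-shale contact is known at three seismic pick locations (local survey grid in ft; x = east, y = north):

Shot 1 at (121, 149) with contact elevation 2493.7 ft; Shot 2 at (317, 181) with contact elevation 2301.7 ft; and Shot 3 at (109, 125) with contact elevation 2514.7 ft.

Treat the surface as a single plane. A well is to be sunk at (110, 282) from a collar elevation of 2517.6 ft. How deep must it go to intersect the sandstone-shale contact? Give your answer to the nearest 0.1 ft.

Two edge vectors: Shot 1→Shot 2 = (196, 32, -192), Shot 1→Shot 3 = (-12, -24, 21).
Normal n = (Shot 1→Shot 2) × (Shot 1→Shot 3) = (-3936, -1812, -4320).
So ∂z/∂x = −n_x/n_z = −0.91111 and ∂z/∂y = −n_y/n_z = −0.41944.
Intercept c from Shot 1: 2493.7 + 110.24 + 62.50 = 2666.44.
At (110, 282): z_contact = −100.22 − 118.28 + 2666.44 = 2447.94 ft.
Depth below ground = 2517.6 − 2447.94 = 69.7 ft.

69.7 ft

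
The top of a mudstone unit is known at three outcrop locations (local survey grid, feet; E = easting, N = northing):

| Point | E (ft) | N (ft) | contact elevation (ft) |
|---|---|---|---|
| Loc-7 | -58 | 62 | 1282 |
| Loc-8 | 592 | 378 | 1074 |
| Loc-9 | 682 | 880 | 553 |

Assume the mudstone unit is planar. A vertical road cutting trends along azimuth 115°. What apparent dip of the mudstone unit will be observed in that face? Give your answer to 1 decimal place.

Two edge vectors: Loc-7→Loc-8 = (650, 316, -208), Loc-7→Loc-9 = (740, 818, -729).
Normal n = (Loc-7→Loc-8) × (Loc-7→Loc-9) = (-60220, 319930, 297860).
So ∂z/∂E = −n_x/n_z = 0.20218 and ∂z/∂N = −n_y/n_z = −1.07410.
Unit vector along 115° is (sin 115°, cos 115°) = (0.9063, -0.4226).
Slope in that direction = a·(0.9063) + b·(-0.4226) = 0.63717.
Apparent dip = arctan|0.63717| = 32.5° (true dip is 47.5°, so apparent ≤ true as expected).

32.5°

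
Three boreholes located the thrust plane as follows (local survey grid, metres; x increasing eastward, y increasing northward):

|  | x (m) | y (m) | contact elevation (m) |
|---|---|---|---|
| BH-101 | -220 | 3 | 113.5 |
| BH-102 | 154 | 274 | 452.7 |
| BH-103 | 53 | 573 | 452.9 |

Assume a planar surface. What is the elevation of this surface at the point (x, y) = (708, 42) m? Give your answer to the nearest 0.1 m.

Let the plane be z = a·x + b·y + c.
BH-102−BH-101: 374a + 271b = 339.2;  BH-103−BH-101: 273a + 570b = 339.4.
Solving gives a = 0.72822, b = 0.24666.
Then c = 113.5 − a·-220 − b·3 = 272.97.
At (708, 42): z = 515.6 + 10.4 + 272.97 = 798.9 m.

798.9 m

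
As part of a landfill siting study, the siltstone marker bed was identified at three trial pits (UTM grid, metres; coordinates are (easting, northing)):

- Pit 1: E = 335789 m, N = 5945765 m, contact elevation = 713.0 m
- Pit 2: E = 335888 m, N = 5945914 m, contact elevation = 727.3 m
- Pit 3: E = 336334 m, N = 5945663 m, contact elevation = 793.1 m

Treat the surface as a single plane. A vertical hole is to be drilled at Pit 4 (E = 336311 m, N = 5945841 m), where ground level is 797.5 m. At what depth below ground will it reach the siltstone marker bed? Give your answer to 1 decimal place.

Two edge vectors: Pit 1→Pit 2 = (99, 149, 14.3), Pit 1→Pit 3 = (545, -102, 80.1).
Normal n = (Pit 1→Pit 2) × (Pit 1→Pit 3) = (13393.5, -136.4, -91303).
So ∂z/∂E = −n_x/n_z = 0.146692880 and ∂z/∂N = −n_y/n_z = −0.001493927.
Intercept c from Pit 1: 713 − 49257.86 + 8882.54 = −39662.32.
At (336311, 5945841): z_contact = 49334.43 − 8882.65 − 39662.32 = 789.46 m.
Depth below ground = 797.5 − 789.46 = 8.0 m.

8.0 m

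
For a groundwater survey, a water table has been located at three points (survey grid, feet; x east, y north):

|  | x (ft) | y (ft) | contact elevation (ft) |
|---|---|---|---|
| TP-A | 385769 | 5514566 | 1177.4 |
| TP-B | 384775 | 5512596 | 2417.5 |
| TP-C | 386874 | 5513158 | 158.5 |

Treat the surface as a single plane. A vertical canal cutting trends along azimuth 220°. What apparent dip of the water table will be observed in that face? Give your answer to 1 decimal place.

Let the plane be z = a·x + b·y + c.
TP-B−TP-A: −994a − 1970b = 1240.1;  TP-C−TP-A: 1105a − 1408b = −1018.9.
Solving gives a = −1.04946, b = −0.09997.
Unit vector along 220° is (sin 220°, cos 220°) = (-0.6428, -0.7660).
Slope in that direction = a·(-0.6428) + b·(-0.7660) = 0.75116.
Apparent dip = arctan|0.75116| = 36.9° (true dip is 46.5°, so apparent ≤ true as expected).

36.9°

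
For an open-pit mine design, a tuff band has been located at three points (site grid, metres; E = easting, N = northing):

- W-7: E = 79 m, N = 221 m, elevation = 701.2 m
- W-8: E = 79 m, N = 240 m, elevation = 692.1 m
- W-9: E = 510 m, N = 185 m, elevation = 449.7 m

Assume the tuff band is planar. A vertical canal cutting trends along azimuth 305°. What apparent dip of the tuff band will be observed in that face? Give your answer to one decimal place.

Two edge vectors: W-7→W-8 = (0, 19, -9.1), W-7→W-9 = (431, -36, -251.5).
Normal n = (W-7→W-8) × (W-7→W-9) = (-5106.1, -3922.1, -8189).
So ∂z/∂E = −n_x/n_z = −0.62353 and ∂z/∂N = −n_y/n_z = −0.47895.
Unit vector along 305° is (sin 305°, cos 305°) = (-0.8192, 0.5736).
Slope in that direction = a·(-0.8192) + b·(0.5736) = 0.23605.
Apparent dip = arctan|0.23605| = 13.3° (true dip is 38.2°, so apparent ≤ true as expected).

13.3°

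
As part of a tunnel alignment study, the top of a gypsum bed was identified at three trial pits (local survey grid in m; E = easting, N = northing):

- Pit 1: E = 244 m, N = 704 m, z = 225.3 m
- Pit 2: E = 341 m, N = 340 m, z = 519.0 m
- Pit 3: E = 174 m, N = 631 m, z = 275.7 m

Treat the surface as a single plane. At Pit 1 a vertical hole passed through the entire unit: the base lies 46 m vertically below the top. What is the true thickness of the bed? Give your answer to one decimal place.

Two edge vectors: Pit 1→Pit 2 = (97, -364, 293.7), Pit 1→Pit 3 = (-70, -73, 50.4).
Normal n = (Pit 1→Pit 2) × (Pit 1→Pit 3) = (3094.5, -25447.8, -32561).
So ∂z/∂E = −n_x/n_z = 0.09504 and ∂z/∂N = −n_y/n_z = −0.78154.
|∇z| = √(a²+b²) = 0.78730, so dip δ = arctan(0.78730) = 38.21°.
True thickness = vertical thickness × cos δ = 46 × cos 38.21° = 36.1 m.

36.1 m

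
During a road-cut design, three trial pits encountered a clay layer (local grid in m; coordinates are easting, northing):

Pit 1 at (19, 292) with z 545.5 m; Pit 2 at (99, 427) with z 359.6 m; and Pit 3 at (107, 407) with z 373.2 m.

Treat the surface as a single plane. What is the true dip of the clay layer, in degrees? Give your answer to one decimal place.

50.0°

Two edge vectors: Pit 1→Pit 2 = (80, 135, -185.9), Pit 1→Pit 3 = (88, 115, -172.3).
Normal n = (Pit 1→Pit 2) × (Pit 1→Pit 3) = (-1882, -2575.2, -2680).
So ∂z/∂easting = −n_x/n_z = −0.70224 and ∂z/∂northing = −n_y/n_z = −0.96090.
Gradient magnitude |∇z| = √(a² + b²) = √(0.49314 + 0.92332) = 1.19015.
True dip = arctan(1.19015) = 50.0°, dipping toward NE (azimuth ≈ 036°).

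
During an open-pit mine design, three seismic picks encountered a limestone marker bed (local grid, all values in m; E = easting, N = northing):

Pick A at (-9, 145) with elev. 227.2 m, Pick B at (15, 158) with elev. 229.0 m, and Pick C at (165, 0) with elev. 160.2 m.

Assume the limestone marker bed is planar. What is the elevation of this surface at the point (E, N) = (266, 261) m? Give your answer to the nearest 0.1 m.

236.8 m

Two edge vectors: Pick A→Pick B = (24, 13, 1.8), Pick A→Pick C = (174, -145, -67).
Normal n = (Pick A→Pick B) × (Pick A→Pick C) = (-610, 1921.2, -5742).
So ∂z/∂E = −n_x/n_z = −0.10623 and ∂z/∂N = −n_y/n_z = 0.33459.
Intercept c from Pick A: 227.2 − 0.96 − 48.52 = 177.73.
At (266, 261): z = −28.3 + 87.3 + 177.73 = 236.8 m.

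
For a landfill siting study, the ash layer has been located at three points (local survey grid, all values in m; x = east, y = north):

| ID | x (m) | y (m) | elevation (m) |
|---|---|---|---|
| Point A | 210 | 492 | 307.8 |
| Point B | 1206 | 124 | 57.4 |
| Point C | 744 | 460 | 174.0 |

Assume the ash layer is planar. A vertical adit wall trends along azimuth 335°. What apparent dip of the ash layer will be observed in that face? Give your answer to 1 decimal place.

6.2°

Let the plane be z = a·x + b·y + c.
Point B−Point A: 996a − 368b = −250.4;  Point C−Point A: 534a − 32b = −133.8.
Solving gives a = −0.25040, b = 0.00273.
Unit vector along 335° is (sin 335°, cos 335°) = (-0.4226, 0.9063).
Slope in that direction = a·(-0.4226) + b·(0.9063) = 0.10829.
Apparent dip = arctan|0.10829| = 6.2° (true dip is 14.1°, so apparent ≤ true as expected).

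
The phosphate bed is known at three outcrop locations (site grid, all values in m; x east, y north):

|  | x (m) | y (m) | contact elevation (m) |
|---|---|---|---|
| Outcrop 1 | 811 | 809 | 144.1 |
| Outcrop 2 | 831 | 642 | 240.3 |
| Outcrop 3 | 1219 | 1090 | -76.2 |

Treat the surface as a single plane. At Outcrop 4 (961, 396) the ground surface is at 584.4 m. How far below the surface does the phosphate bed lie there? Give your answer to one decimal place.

215.7 m

Two edge vectors: Outcrop 1→Outcrop 2 = (20, -167, 96.2), Outcrop 1→Outcrop 3 = (408, 281, -220.3).
Normal n = (Outcrop 1→Outcrop 2) × (Outcrop 1→Outcrop 3) = (9757.9, 43655.6, 73756).
So ∂z/∂x = −n_x/n_z = −0.132300 and ∂z/∂y = −n_y/n_z = −0.591892.
Intercept c from Outcrop 1: 144.1 + 107.30 + 478.84 = 730.24.
At (961, 396): z_contact = −127.14 − 234.39 + 730.24 = 368.71 m.
Depth below ground = 584.4 − 368.71 = 215.7 m.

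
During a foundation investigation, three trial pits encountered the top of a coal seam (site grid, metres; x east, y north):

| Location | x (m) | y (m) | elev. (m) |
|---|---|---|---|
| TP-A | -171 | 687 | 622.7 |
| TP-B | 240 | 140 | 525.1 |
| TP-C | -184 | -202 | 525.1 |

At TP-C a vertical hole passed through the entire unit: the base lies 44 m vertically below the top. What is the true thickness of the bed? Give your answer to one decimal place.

43.6 m

Two edge vectors: TP-A→TP-B = (411, -547, -97.6), TP-A→TP-C = (-13, -889, -97.6).
Normal n = (TP-A→TP-B) × (TP-A→TP-C) = (-33379.2, 41382.4, -372490).
So ∂z/∂x = −n_x/n_z = −0.08961 and ∂z/∂y = −n_y/n_z = 0.11110.
|∇z| = √(a²+b²) = 0.14273, so dip δ = arctan(0.14273) = 8.12°.
True thickness = vertical thickness × cos δ = 44 × cos 8.12° = 43.6 m.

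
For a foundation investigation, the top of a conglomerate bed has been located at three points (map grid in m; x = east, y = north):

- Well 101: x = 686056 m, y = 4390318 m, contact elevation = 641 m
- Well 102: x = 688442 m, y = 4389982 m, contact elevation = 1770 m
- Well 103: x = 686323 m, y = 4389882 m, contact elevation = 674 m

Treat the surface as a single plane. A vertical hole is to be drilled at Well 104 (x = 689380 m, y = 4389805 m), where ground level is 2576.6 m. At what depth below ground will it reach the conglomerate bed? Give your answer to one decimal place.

373.3 m

Let the plane be z = a·x + b·y + c.
Well 102−Well 101: 2386a − 336b = 1129;  Well 103−Well 101: 267a − 436b = 33.
Solving gives a = 0.506168839, b = 0.234282294.
Then c = 641 − a·686056 − b·4390318 = −1375192.94.
At (689380, 4389805): z_contact = 348942.67 + 1028453.58 − 1375192.94 = 2203.32 m.
Depth below ground = 2576.6 − 2203.32 = 373.3 m.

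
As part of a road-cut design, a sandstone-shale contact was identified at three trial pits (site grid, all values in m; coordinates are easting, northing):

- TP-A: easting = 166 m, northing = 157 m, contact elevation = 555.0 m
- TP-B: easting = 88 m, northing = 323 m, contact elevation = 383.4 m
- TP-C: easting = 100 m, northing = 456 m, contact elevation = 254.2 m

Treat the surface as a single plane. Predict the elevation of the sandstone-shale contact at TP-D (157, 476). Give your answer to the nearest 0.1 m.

240.9 m

Let the plane be z = a·easting + b·northing + c.
TP-B−TP-A: −78a + 166b = −171.6;  TP-C−TP-A: −66a + 299b = −300.8.
Solving gives a = 0.11124, b = −0.98147.
Then c = 555 − a·166 − b·157 = 690.62.
At (157, 476): z = 17.5 − 467.2 + 690.62 = 240.9 m.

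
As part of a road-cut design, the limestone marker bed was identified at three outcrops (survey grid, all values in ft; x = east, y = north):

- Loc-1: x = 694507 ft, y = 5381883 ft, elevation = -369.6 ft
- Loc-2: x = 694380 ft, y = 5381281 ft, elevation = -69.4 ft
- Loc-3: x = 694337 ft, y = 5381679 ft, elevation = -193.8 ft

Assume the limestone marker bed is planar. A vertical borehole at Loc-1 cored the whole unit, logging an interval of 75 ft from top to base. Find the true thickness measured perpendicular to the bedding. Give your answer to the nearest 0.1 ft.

61.6 ft

Two edge vectors: Loc-1→Loc-2 = (-127, -602, 300.2), Loc-1→Loc-3 = (-170, -204, 175.8).
Normal n = (Loc-1→Loc-2) × (Loc-1→Loc-3) = (-44590.8, -28707.4, -76432).
So ∂z/∂x = −n_x/n_z = −0.58340 and ∂z/∂y = −n_y/n_z = −0.37559.
|∇z| = √(a²+b²) = 0.69385, so dip δ = arctan(0.69385) = 34.75°.
True thickness = vertical thickness × cos δ = 75 × cos 34.75° = 61.6 ft.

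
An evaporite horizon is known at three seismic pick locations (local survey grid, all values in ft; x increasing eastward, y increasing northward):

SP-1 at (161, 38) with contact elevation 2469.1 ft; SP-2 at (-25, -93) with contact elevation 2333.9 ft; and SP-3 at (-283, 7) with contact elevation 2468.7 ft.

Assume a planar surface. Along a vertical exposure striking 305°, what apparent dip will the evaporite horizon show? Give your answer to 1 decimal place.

35.8°

Two edge vectors: SP-1→SP-2 = (-186, -131, -135.2), SP-1→SP-3 = (-444, -31, -0.4).
Normal n = (SP-1→SP-2) × (SP-1→SP-3) = (-4138.8, 59954.4, -52398).
So ∂z/∂x = −n_x/n_z = −0.07899 and ∂z/∂y = −n_y/n_z = 1.14421.
Unit vector along 305° is (sin 305°, cos 305°) = (-0.8192, 0.5736).
Slope in that direction = a·(-0.8192) + b·(0.5736) = 0.72100.
Apparent dip = arctan|0.72100| = 35.8° (true dip is 48.9°, so apparent ≤ true as expected).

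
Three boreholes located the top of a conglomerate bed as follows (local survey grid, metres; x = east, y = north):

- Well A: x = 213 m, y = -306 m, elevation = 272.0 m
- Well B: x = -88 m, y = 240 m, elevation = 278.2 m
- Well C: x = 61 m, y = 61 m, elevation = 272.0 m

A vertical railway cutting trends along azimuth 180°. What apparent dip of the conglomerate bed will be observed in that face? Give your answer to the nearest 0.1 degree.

2.0°

Two edge vectors: Well A→Well B = (-301, 546, 6.2), Well A→Well C = (-152, 367, 0).
Normal n = (Well A→Well B) × (Well A→Well C) = (-2275.4, -942.4, -27475).
So ∂z/∂x = −n_x/n_z = −0.08282 and ∂z/∂y = −n_y/n_z = −0.03430.
Unit vector along 180° is (sin 180°, cos 180°) = (0.0000, -1.0000).
Slope in that direction = a·(0.0000) + b·(-1.0000) = 0.03430.
Apparent dip = arctan|0.03430| = 2.0° (true dip is 5.1°, so apparent ≤ true as expected).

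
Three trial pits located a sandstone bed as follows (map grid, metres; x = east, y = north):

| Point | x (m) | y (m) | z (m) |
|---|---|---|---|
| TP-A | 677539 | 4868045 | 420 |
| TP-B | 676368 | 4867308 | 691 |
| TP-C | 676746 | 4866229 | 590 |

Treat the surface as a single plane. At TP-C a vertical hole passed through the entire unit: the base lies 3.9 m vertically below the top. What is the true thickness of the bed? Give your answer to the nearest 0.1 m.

3.8 m

Two edge vectors: TP-A→TP-B = (-1171, -737, 271), TP-A→TP-C = (-793, -1816, 170).
Normal n = (TP-A→TP-B) × (TP-A→TP-C) = (366846, -15833, 1542095).
So ∂z/∂x = −n_x/n_z = −0.23789 and ∂z/∂y = −n_y/n_z = 0.01027.
|∇z| = √(a²+b²) = 0.23811, so dip δ = arctan(0.23811) = 13.39°.
True thickness = vertical thickness × cos δ = 3.9 × cos 13.39° = 3.8 m.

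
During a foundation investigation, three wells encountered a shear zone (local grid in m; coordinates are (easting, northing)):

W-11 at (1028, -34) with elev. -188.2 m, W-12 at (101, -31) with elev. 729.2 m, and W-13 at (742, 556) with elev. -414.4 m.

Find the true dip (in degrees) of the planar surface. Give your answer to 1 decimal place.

52.8°

Two edge vectors: W-11→W-12 = (-927, 3, 917.4), W-11→W-13 = (-286, 590, -226.2).
Normal n = (W-11→W-12) × (W-11→W-13) = (-541944.6, -472063.8, -546072).
So ∂z/∂E = −n_x/n_z = −0.99244 and ∂z/∂N = −n_y/n_z = −0.86447.
Gradient magnitude |∇z| = √(a² + b²) = √(0.98494 + 0.74731) = 1.31615.
True dip = arctan(1.31615) = 52.8°, dipping toward NE (azimuth ≈ 049°).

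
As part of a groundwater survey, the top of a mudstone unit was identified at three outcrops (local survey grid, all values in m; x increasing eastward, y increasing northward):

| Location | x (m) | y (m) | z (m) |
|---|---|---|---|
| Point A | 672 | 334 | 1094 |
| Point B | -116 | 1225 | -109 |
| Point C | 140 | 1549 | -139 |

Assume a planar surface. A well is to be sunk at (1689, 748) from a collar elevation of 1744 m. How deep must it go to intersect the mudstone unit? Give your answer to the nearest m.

170 m

Let the plane be z = a·x + b·y + c.
Point B−Point A: −788a + 891b = −1203;  Point C−Point A: −532a + 1215b = −1233.
Solving gives a = 0.75101, b = −0.68598.
Then c = 1094 − a·672 − b·334 = 818.44.
At (1689, 748): z_contact = 1268.4 − 513.1 + 818.44 = 1573.8 m.
Depth below ground = 1744 − 1573.8 = 170 m.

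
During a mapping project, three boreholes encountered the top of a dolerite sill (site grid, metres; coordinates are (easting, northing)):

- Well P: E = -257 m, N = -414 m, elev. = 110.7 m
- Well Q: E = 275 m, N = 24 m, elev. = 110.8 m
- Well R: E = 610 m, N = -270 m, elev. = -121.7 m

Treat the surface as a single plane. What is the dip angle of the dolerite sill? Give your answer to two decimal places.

Two edge vectors: Well P→Well Q = (532, 438, 0.1), Well P→Well R = (867, 144, -232.4).
Normal n = (Well P→Well Q) × (Well P→Well R) = (-101805.6, 123723.5, -303138).
So ∂z/∂E = −n_x/n_z = −0.33584 and ∂z/∂N = −n_y/n_z = 0.40814.
Gradient magnitude |∇z| = √(a² + b²) = √(0.11279 + 0.16658) = 0.52855.
True dip = arctan(0.52855) = 27.86°, dipping toward SE (azimuth ≈ 141°).

27.86°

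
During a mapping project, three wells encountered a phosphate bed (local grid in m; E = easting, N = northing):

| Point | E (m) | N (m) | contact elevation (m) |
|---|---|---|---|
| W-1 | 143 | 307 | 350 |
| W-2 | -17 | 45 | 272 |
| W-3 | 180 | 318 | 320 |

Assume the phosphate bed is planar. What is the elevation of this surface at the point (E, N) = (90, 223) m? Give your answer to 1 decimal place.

326.9 m

Let the plane be z = a·E + b·N + c.
W-2−W-1: −160a − 262b = −78;  W-3−W-1: 37a + 11b = −30.
Solving gives a = −1.09882, b = 0.96874.
Then c = 350 − a·143 − b·307 = 209.73.
At (90, 223): z = −98.9 + 216.0 + 209.73 = 326.9 m.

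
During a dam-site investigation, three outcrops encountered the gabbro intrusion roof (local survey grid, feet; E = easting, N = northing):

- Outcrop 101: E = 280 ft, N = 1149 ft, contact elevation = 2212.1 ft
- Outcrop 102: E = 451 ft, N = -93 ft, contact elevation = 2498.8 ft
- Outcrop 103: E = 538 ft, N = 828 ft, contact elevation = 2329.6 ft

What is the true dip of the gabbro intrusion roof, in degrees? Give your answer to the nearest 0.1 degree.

Let the plane be z = a·E + b·N + c.
Outcrop 102−Outcrop 101: 171a − 1242b = 286.7;  Outcrop 103−Outcrop 101: 258a − 321b = 117.5.
Solving gives a = 0.20299, b = −0.20289.
Gradient magnitude |∇z| = √(a² + b²) = √(0.04121 + 0.04116) = 0.28700.
True dip = arctan(0.28700) = 16.0°, dipping toward NW (azimuth ≈ 315°).

16.0°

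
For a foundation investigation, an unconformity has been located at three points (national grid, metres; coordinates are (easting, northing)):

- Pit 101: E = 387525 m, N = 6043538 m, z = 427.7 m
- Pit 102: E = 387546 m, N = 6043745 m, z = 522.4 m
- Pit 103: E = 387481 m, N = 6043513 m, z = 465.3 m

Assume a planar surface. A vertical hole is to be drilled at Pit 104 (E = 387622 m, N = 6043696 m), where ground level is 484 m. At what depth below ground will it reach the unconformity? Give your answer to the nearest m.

80 m

Let the plane be z = a·E + b·N + c.
Pit 102−Pit 101: 21a + 207b = 94.7;  Pit 103−Pit 101: −44a − 25b = 37.6.
Solving gives a = −1.18265175, b = 0.57746709.
Then c = 427.7 − a·387525 − b·6043538 = −3031209.46.
At (387622, 6043696): z_contact = −458421.8 + 3490035.5 − 3031209.46 = 404.2 m.
Depth below ground = 484 − 404.2 = 80 m.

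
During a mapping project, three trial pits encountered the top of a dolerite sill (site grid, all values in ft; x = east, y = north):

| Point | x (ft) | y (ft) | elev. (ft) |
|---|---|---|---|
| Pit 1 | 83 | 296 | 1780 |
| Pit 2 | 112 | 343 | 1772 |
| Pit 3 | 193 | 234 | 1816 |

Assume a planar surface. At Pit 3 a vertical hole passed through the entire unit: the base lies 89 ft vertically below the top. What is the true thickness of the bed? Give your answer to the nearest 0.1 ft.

84.6 ft

Two edge vectors: Pit 1→Pit 2 = (29, 47, -8), Pit 1→Pit 3 = (110, -62, 36).
Normal n = (Pit 1→Pit 2) × (Pit 1→Pit 3) = (1196, -1924, -6968).
So ∂z/∂x = −n_x/n_z = 0.17164 and ∂z/∂y = −n_y/n_z = −0.27612.
|∇z| = √(a²+b²) = 0.32512, so dip δ = arctan(0.32512) = 18.01°.
True thickness = vertical thickness × cos δ = 89 × cos 18.01° = 84.6 ft.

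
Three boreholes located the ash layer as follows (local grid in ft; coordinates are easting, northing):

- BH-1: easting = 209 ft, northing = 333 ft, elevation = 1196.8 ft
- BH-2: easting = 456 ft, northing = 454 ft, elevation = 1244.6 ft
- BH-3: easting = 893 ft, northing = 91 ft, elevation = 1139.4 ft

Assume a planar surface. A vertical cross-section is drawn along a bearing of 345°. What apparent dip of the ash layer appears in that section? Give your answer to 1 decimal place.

Let the plane be z = a·easting + b·northing + c.
BH-2−BH-1: 247a + 121b = 47.8;  BH-3−BH-1: 684a − 242b = −57.4.
Solving gives a = 0.03243, b = 0.32885.
Unit vector along 345° is (sin 345°, cos 345°) = (-0.2588, 0.9659).
Slope in that direction = a·(-0.2588) + b·(0.9659) = 0.30925.
Apparent dip = arctan|0.30925| = 17.2° (true dip is 18.3°, so apparent ≤ true as expected).

17.2°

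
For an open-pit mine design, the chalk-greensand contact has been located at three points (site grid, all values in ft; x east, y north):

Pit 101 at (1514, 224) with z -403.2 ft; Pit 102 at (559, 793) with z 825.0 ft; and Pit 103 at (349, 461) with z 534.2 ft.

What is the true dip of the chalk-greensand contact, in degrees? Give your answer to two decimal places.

53.40°

Let the plane be z = a·x + b·y + c.
Pit 102−Pit 101: −955a + 569b = 1228.2;  Pit 103−Pit 101: −1165a + 237b = 937.4.
Solving gives a = −0.55503, b = 1.22698.
Gradient magnitude |∇z| = √(a² + b²) = √(0.30806 + 1.50547) = 1.34667.
True dip = arctan(1.34667) = 53.40°, dipping toward SSE (azimuth ≈ 156°).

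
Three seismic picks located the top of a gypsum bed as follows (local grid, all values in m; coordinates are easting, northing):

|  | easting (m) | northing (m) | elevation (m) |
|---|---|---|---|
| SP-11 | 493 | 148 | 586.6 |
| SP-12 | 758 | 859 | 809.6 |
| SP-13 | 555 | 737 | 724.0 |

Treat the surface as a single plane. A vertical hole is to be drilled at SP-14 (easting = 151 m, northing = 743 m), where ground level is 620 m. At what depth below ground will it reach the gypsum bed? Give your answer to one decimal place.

16.2 m

Let the plane be z = a·easting + b·northing + c.
SP-12−SP-11: 265a + 711b = 223;  SP-13−SP-11: 62a + 589b = 137.4.
Solving gives a = 0.30049, b = 0.20165.
Then c = 586.6 − a·493 − b·148 = 408.62.
At (151, 743): z_contact = 45.37 + 149.82 + 408.62 = 603.81 m.
Depth below ground = 620 − 603.81 = 16.2 m.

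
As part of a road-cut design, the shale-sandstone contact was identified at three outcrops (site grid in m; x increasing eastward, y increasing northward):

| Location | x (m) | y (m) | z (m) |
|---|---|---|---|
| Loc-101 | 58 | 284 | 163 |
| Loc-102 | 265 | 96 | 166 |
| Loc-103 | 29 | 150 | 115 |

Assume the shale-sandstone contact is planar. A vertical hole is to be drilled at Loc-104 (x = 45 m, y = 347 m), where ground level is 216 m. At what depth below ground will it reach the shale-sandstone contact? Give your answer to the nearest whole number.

Let the plane be z = a·x + b·y + c.
Loc-102−Loc-101: 207a − 188b = 3;  Loc-103−Loc-101: −29a − 134b = −48.
Solving gives a = 0.28400, b = 0.29675.
Then c = 163 − a·58 − b·284 = 62.25.
At (45, 347): z_contact = 12.8 + 103.0 + 62.25 = 178.0 m.
Depth below ground = 216 − 178.0 = 38 m.

38 m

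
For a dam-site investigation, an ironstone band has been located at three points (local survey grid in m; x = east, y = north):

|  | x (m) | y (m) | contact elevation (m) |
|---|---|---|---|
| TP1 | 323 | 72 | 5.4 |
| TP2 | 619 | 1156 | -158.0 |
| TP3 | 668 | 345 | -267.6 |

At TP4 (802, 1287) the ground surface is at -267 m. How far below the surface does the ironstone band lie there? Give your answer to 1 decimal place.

Two edge vectors: TP1→TP2 = (296, 1084, -163.4), TP1→TP3 = (345, 273, -273).
Normal n = (TP1→TP2) × (TP1→TP3) = (-251323.8, 24435, -293172).
So ∂z/∂x = −n_x/n_z = −0.857257 and ∂z/∂y = −n_y/n_z = 0.083347.
Intercept c from TP1: 5.4 + 276.89 − 6.00 = 276.29.
At (802, 1287): z_contact = −687.52 + 107.27 + 276.29 = -303.96 m.
Depth below ground = -267 − (-303.96) = 37.0 m.

37.0 m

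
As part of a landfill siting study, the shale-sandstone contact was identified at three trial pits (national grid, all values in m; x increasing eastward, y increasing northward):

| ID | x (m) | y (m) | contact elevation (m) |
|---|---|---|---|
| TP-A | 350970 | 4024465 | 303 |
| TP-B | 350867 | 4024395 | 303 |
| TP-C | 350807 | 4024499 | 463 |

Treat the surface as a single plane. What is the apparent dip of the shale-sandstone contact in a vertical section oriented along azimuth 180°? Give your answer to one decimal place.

47.9°

Two edge vectors: TP-A→TP-B = (-103, -70, 0), TP-A→TP-C = (-163, 34, 160).
Normal n = (TP-A→TP-B) × (TP-A→TP-C) = (-11200, 16480, -14912).
So ∂z/∂x = −n_x/n_z = −0.75107 and ∂z/∂y = −n_y/n_z = 1.10515.
Unit vector along 180° is (sin 180°, cos 180°) = (0.0000, -1.0000).
Slope in that direction = a·(0.0000) + b·(-1.0000) = −1.10515.
Apparent dip = arctan|1.10515| = 47.9° (true dip is 53.2°, so apparent ≤ true as expected).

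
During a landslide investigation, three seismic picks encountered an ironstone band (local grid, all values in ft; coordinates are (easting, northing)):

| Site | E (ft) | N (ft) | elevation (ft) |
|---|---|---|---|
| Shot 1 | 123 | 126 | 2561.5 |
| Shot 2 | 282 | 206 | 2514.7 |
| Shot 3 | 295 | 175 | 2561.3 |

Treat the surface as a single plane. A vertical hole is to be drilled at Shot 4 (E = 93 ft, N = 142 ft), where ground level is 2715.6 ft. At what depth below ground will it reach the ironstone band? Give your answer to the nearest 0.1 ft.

187.0 ft

Let the plane be z = a·E + b·N + c.
Shot 2−Shot 1: 159a + 80b = −46.8;  Shot 3−Shot 1: 172a + 49b = −0.2.
Solving gives a = 0.38150, b = −1.34324.
Then c = 2561.5 − a·123 − b·126 = 2683.82.
At (93, 142): z_contact = 35.48 − 190.74 + 2683.82 = 2528.56 ft.
Depth below ground = 2715.6 − 2528.56 = 187.0 ft.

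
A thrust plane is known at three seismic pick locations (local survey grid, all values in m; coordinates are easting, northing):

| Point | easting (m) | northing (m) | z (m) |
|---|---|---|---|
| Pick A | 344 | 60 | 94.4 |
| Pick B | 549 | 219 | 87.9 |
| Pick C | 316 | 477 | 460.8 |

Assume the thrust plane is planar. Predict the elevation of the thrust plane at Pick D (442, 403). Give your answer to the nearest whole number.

314 m

Let the plane be z = a·easting + b·northing + c.
Pick B−Pick A: 205a + 159b = −6.5;  Pick C−Pick A: −28a + 417b = 366.4.
Solving gives a = −0.67790, b = 0.83314.
Then c = 94.4 − a·344 − b·60 = 277.61.
At (442, 403): z = −299.6 + 335.8 + 277.61 = 313.7 m.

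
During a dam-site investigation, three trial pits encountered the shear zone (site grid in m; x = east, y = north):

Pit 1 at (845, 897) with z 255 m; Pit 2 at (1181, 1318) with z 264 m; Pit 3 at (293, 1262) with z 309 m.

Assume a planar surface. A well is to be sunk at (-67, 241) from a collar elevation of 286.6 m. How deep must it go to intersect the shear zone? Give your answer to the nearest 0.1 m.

24.3 m

Two edge vectors: Pit 1→Pit 2 = (336, 421, 9), Pit 1→Pit 3 = (-552, 365, 54).
Normal n = (Pit 1→Pit 2) × (Pit 1→Pit 3) = (19449, -23112, 355032).
So ∂z/∂x = −n_x/n_z = −0.054781 and ∂z/∂y = −n_y/n_z = 0.065098.
Intercept c from Pit 1: 255 + 46.29 − 58.39 = 242.90.
At (-67, 241): z_contact = 3.67 + 15.69 + 242.90 = 262.26 m.
Depth below ground = 286.6 − 262.26 = 24.3 m.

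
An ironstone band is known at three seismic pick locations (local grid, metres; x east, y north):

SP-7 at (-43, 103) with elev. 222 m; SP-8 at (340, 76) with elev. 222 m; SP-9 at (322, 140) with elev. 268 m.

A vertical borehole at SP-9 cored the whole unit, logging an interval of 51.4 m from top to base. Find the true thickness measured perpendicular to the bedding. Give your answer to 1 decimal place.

Let the plane be z = a·x + b·y + c.
SP-8−SP-7: 383a − 27b = 0;  SP-9−SP-7: 365a + 37b = 46.
Solving gives a = 0.05169, b = 0.73329.
|∇z| = √(a²+b²) = 0.73511, so dip δ = arctan(0.73511) = 36.32°.
True thickness = vertical thickness × cos δ = 51.4 × cos 36.32° = 41.4 m.

41.4 m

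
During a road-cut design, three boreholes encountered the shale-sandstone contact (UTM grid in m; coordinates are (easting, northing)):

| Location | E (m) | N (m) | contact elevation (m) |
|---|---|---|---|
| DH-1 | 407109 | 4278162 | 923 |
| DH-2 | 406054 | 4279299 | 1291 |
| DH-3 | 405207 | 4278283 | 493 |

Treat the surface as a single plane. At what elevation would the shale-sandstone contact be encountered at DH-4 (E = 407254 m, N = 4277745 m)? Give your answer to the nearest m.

725 m

Let the plane be z = a·E + b·N + c.
DH-2−DH-1: −1055a + 1137b = 368;  DH-3−DH-1: −1902a + 121b = −430.
Solving gives a = 0.26214213, b = 0.56689529.
Then c = 923 − a·407109 − b·4278162 = −2531067.31.
At (407254, 4277745): z = 106758.4 + 2425033.5 − 2531067.31 = 724.6 m.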